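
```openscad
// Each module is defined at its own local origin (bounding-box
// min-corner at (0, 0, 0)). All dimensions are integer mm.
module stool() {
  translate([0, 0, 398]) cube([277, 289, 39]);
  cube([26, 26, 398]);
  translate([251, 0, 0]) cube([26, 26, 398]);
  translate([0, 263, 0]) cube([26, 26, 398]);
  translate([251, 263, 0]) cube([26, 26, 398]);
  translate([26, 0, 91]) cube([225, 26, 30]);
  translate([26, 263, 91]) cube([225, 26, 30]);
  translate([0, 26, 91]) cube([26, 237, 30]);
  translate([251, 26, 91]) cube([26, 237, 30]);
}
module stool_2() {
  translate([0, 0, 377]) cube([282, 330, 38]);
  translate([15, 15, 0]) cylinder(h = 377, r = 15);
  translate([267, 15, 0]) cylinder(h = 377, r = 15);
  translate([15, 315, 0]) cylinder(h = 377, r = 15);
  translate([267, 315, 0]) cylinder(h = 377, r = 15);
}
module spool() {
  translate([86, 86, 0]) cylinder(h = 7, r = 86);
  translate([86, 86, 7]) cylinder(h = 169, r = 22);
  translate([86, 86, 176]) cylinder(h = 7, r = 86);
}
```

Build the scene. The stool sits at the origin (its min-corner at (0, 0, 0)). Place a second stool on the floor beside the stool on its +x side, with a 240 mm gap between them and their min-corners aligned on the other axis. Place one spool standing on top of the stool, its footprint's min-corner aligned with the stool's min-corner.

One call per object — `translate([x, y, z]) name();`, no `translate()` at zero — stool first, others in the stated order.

stool();
translate([517, 0, 0]) stool_2();
translate([0, 0, 437]) spool();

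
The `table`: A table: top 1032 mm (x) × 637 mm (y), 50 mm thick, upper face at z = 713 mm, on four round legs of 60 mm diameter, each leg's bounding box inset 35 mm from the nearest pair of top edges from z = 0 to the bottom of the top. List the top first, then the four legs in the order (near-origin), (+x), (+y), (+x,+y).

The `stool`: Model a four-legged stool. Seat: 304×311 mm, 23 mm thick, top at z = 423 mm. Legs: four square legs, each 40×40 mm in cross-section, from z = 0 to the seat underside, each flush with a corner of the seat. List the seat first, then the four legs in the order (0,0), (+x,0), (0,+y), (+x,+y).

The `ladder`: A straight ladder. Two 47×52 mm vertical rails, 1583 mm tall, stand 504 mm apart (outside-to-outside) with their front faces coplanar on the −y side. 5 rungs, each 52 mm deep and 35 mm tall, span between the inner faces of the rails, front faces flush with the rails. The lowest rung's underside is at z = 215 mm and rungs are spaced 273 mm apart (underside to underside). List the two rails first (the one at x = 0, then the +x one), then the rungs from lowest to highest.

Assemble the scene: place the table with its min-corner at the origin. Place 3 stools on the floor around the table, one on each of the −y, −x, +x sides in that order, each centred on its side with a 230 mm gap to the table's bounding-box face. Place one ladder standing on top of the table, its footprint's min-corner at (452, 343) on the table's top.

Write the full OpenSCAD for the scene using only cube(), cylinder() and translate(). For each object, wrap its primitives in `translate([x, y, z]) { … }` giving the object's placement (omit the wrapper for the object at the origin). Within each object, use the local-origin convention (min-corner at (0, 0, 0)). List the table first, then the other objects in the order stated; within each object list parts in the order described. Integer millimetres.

translate([0, 0, 663]) cube([1032, 637, 50]);
translate([65, 65, 0]) cylinder(h = 663, r = 30);
translate([967, 65, 0]) cylinder(h = 663, r = 30);
translate([65, 572, 0]) cylinder(h = 663, r = 30);
translate([967, 572, 0]) cylinder(h = 663, r = 30);
translate([364, -541, 0]) {
  translate([0, 0, 400]) cube([304, 311, 23]);
  cube([40, 40, 400]);
  translate([264, 0, 0]) cube([40, 40, 400]);
  translate([0, 271, 0]) cube([40, 40, 400]);
  translate([264, 271, 0]) cube([40, 40, 400]);
}
translate([-534, 163, 0]) {
  translate([0, 0, 400]) cube([304, 311, 23]);
  cube([40, 40, 400]);
  translate([264, 0, 0]) cube([40, 40, 400]);
  translate([0, 271, 0]) cube([40, 40, 400]);
  translate([264, 271, 0]) cube([40, 40, 400]);
}
translate([1262, 163, 0]) {
  translate([0, 0, 400]) cube([304, 311, 23]);
  cube([40, 40, 400]);
  translate([264, 0, 0]) cube([40, 40, 400]);
  translate([0, 271, 0]) cube([40, 40, 400]);
  translate([264, 271, 0]) cube([40, 40, 400]);
}
translate([452, 343, 713]) {
  cube([47, 52, 1583]);
  translate([457, 0, 0]) cube([47, 52, 1583]);
  translate([47, 0, 215]) cube([410, 52, 35]);
  translate([47, 0, 488]) cube([410, 52, 35]);
  translate([47, 0, 761]) cube([410, 52, 35]);
  translate([47, 0, 1034]) cube([410, 52, 35]);
  translate([47, 0, 1307]) cube([410, 52, 35]);
}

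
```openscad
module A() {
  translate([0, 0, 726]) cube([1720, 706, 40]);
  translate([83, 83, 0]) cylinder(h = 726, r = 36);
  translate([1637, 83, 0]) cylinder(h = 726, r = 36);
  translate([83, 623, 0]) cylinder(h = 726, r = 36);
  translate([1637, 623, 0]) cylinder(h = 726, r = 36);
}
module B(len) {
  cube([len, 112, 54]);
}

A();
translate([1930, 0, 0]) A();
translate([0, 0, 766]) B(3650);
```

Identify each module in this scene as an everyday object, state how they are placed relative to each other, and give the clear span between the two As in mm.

Second table starts at x = 1930; first ends at x = 1720; clear span = 1930 − 1720 = 210 mm.

A is a table. B is a beam. A beam spans the tops of two tables. The clear span between the two tables is 210 mm.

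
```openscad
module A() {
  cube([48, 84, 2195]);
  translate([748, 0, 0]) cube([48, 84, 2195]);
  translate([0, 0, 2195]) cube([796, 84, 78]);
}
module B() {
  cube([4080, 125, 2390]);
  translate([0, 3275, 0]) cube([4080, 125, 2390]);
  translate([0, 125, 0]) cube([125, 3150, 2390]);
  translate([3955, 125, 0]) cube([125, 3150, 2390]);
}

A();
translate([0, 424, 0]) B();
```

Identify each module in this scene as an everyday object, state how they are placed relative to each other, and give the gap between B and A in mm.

The house frame's nearest face is 340 mm from the door frame's +y face.

A is a door frame. B is a house frame. The house frame is on the floor beside the door frame on its +y side. The gap between the house frame and the door frame is 340 mm.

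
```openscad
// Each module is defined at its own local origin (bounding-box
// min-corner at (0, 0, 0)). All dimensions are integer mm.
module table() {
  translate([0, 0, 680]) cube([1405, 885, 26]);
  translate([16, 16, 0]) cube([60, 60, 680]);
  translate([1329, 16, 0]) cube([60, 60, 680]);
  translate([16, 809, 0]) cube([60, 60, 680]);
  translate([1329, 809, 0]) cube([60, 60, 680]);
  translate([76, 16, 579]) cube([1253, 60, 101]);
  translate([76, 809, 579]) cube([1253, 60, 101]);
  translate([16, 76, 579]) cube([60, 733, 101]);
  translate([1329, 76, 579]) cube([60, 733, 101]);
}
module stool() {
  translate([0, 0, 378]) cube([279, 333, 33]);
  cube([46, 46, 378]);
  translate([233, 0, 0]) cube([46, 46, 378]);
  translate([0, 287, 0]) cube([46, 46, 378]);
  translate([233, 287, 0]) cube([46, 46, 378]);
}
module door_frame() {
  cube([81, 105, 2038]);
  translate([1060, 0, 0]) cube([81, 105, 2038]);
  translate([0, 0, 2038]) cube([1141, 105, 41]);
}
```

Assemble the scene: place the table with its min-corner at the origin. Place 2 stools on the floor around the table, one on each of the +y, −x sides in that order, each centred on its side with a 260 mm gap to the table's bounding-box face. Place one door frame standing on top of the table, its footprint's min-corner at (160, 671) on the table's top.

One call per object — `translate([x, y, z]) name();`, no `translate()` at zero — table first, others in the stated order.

table();
translate([563, 1145, 0]) stool();
translate([-539, 276, 0]) stool();
translate([160, 671, 706]) door_frame();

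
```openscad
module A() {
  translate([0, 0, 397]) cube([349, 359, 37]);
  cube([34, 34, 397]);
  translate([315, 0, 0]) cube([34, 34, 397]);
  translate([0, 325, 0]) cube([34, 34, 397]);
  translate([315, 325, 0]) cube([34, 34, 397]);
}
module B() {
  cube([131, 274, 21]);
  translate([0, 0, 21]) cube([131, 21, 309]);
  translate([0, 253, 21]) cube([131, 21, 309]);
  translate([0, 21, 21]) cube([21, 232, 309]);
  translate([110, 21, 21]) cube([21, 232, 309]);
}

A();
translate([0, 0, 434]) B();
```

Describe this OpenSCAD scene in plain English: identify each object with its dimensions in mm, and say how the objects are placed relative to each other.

A is a simple wooden stool: a rectangular seat 349 mm (x) by 359 mm (y), 37 mm thick, top face at z = 434 mm, on four square legs, each 34×34 mm in cross-section. The legs rest on z = 0, each flush with a corner of the seat.

B is an open storage box with external size 131×274×330 mm and wall thickness 21 mm (the base is also 21 mm thick). The base covers the whole footprint; the four walls stand on the base, with the y-facing walls full-width and the x-facing walls fitting between their inner faces.

The open box is on top of the stool.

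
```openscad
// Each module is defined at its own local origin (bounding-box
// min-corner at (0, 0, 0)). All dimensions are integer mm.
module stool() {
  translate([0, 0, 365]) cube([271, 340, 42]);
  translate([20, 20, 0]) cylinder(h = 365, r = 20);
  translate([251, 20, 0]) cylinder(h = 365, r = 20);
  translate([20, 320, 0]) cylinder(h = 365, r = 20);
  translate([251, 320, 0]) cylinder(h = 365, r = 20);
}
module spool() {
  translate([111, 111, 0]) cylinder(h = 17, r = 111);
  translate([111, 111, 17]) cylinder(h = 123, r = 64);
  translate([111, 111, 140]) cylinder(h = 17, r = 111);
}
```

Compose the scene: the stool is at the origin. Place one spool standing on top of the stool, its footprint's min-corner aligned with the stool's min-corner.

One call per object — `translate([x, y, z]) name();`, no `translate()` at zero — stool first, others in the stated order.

stool();
translate([0, 0, 407]) spool();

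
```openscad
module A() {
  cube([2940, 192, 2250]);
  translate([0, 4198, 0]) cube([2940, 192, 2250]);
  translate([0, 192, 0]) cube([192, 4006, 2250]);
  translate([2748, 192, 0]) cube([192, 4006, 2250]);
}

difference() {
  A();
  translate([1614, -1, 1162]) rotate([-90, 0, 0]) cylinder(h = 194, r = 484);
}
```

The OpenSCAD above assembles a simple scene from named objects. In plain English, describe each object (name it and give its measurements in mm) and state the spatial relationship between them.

A is a box-shaped house frame (walls only): outside footprint 2940×4390 mm, wall height 2250 mm, wall thickness 192 mm. The two y-facing walls run the full x-width; the two x-facing walls fit between the inner faces of the y-facing walls.

The house frame has a circular hole of radius 484 mm through its front wall, centred at (x = 1614, z = 1162).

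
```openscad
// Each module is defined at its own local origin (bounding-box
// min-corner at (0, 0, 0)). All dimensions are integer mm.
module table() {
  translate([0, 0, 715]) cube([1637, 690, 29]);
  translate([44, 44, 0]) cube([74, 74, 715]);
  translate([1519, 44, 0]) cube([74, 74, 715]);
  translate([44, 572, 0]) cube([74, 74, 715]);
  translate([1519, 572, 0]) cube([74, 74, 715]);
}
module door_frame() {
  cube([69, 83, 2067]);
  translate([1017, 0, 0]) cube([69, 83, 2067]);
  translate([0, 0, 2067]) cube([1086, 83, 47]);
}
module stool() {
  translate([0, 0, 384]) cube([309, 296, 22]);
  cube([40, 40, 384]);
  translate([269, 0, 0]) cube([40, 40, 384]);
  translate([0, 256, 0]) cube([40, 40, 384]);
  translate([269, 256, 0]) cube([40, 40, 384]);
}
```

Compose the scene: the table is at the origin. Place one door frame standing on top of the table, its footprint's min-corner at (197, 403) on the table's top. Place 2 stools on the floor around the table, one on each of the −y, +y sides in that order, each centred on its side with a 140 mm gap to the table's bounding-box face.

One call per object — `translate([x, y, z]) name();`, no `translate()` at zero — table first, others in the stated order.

table();
translate([197, 403, 744]) door_frame();
translate([664, -436, 0]) stool();
translate([664, 830, 0]) stool();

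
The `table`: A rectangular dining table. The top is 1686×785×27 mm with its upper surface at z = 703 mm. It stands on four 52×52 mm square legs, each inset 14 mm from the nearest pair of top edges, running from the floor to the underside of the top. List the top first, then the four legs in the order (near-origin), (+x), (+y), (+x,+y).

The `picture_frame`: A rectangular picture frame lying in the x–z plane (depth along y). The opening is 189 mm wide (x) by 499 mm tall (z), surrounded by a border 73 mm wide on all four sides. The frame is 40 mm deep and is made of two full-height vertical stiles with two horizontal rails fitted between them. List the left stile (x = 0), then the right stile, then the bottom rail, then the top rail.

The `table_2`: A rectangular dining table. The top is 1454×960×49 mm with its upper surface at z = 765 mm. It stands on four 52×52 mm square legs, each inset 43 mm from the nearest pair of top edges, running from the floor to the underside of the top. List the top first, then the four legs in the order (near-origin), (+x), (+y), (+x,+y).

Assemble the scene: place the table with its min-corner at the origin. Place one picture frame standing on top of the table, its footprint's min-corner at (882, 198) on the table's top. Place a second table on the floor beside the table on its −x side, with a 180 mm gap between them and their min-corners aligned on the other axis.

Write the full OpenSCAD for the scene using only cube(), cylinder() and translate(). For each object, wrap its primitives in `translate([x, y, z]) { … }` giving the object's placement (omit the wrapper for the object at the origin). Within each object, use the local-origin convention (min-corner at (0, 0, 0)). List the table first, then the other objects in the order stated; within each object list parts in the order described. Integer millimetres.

translate([0, 0, 676]) cube([1686, 785, 27]);
translate([14, 14, 0]) cube([52, 52, 676]);
translate([1620, 14, 0]) cube([52, 52, 676]);
translate([14, 719, 0]) cube([52, 52, 676]);
translate([1620, 719, 0]) cube([52, 52, 676]);
translate([882, 198, 703]) {
  cube([73, 40, 645]);
  translate([262, 0, 0]) cube([73, 40, 645]);
  translate([73, 0, 0]) cube([189, 40, 73]);
  translate([73, 0, 572]) cube([189, 40, 73]);
}
translate([-1634, 0, 0]) {
  translate([0, 0, 716]) cube([1454, 960, 49]);
  translate([43, 43, 0]) cube([52, 52, 716]);
  translate([1359, 43, 0]) cube([52, 52, 716]);
  translate([43, 865, 0]) cube([52, 52, 716]);
  translate([1359, 865, 0]) cube([52, 52, 716]);
}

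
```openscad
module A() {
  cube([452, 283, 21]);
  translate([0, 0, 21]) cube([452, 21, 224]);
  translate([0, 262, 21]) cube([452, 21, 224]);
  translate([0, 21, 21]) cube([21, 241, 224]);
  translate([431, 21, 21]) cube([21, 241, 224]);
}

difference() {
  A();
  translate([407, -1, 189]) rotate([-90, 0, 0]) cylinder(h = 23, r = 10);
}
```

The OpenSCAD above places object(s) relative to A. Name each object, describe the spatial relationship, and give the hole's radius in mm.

The subtracted cylinder has r = 10 mm.

A is an open box. The open box has a circular hole through its front wall. The hole's radius is 10 mm.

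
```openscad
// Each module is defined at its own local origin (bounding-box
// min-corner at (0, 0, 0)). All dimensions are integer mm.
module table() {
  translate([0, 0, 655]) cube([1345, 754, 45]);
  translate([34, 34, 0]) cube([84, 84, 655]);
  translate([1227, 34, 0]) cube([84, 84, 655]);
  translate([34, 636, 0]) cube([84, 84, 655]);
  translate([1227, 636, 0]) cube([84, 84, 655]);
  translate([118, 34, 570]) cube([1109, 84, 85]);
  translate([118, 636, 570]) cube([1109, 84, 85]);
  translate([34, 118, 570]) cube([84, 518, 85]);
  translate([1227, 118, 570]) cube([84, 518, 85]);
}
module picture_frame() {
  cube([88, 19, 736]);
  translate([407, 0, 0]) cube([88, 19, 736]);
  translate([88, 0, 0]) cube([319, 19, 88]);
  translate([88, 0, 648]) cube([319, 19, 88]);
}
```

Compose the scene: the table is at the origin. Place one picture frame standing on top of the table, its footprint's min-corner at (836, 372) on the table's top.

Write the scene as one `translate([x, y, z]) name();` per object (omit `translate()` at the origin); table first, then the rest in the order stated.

table();
translate([836, 372, 700]) picture_frame();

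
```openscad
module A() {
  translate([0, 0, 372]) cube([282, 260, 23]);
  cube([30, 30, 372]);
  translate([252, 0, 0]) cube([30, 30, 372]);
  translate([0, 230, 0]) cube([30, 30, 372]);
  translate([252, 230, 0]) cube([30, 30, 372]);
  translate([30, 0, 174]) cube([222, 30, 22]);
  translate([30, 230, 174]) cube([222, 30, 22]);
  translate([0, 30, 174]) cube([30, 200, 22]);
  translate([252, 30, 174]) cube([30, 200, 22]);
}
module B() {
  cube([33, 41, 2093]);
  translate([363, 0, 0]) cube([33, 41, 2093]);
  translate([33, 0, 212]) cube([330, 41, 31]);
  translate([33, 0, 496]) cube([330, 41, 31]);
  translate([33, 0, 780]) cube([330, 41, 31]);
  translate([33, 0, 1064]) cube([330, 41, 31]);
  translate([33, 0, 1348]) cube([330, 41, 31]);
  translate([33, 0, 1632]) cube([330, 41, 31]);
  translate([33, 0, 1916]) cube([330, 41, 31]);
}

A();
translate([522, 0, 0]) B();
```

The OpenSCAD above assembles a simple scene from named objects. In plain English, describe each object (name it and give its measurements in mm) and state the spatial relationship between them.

A is a four-legged stool. The seat is 282×260 mm, 23 mm thick, top at z = 395 mm. It stands on four square legs, each 30×30 mm in cross-section, from z = 0 to the seat underside, each flush with a corner of the seat. Four stretchers, 30 mm wide and 22 mm tall, connect adjacent legs with their undersides at z = 174 mm, each running between the inner faces of the legs it joins and aligned with the legs' outer faces on the other axis.

B is a wooden ladder with two side rails of 33×41 mm section and 2093 mm height, set 396 mm apart overall. Between them run 7 rectangular rungs (41 mm deep, 31 mm thick), front faces flush with the rails' −y face. The bottom of the first rung is 212 mm above the floor and each subsequent rung is 284 mm higher than the one below.

The ladder is on the floor beside the stool on its +x side.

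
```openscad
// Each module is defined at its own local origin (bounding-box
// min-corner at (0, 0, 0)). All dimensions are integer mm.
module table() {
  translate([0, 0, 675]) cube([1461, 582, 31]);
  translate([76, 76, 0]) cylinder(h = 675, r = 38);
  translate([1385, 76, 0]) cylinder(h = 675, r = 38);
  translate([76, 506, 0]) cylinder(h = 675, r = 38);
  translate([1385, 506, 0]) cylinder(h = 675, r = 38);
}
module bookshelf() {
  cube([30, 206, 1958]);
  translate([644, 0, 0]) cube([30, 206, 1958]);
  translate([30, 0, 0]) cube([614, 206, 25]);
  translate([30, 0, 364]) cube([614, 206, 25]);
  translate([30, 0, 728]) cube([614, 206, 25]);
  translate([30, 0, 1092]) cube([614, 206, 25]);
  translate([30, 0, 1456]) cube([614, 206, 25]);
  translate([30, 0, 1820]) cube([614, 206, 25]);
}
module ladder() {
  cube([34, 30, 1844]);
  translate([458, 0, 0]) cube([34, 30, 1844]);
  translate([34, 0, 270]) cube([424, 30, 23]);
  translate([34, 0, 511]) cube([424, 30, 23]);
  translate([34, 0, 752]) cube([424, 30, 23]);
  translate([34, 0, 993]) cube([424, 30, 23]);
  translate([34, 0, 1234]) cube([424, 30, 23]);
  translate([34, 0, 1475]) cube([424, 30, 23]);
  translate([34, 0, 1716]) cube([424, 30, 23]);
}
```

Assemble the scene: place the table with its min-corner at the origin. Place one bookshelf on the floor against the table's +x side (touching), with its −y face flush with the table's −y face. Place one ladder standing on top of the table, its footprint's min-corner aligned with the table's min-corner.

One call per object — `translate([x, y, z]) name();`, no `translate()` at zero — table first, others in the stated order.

table();
translate([1461, 0, 0]) bookshelf();
translate([0, 0, 706]) ladder();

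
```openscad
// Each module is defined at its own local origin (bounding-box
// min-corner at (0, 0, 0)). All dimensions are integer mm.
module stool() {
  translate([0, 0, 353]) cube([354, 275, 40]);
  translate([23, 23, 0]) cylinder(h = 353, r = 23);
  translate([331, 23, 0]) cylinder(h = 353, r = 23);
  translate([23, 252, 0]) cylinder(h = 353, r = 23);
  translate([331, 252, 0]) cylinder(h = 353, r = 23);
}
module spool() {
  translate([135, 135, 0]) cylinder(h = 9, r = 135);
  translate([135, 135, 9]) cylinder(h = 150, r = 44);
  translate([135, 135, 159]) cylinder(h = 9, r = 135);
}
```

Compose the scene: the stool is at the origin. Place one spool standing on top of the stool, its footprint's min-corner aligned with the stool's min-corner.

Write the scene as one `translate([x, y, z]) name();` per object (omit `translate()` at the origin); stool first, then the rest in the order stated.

stool();
translate([0, 0, 393]) spool();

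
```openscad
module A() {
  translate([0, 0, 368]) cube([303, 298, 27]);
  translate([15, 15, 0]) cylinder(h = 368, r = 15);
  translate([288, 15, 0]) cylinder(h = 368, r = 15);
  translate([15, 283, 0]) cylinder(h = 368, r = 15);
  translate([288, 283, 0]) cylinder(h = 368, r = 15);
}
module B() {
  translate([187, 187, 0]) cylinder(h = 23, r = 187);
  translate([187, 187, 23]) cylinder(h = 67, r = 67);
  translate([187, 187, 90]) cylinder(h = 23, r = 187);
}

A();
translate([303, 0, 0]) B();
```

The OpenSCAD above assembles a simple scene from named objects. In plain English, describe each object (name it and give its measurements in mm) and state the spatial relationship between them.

A is a four-legged stool. The seat is 303×298 mm, 27 mm thick, top at z = 395 mm. It stands on four round legs, each 30 mm in diameter, from z = 0 to the seat underside, each leg's axis is inset half a diameter from the nearest pair of seat edges (so the leg's bounding box is flush with the corner).

B is a spool: two coaxial disc flanges of radius 187 mm and thickness 23 mm, joined by a core cylinder of radius 67 mm and height 67 mm. The lower flange rests on z = 0 and the three cylinders share a vertical axis.

The spool is against the stool's +x side, with their −y faces flush.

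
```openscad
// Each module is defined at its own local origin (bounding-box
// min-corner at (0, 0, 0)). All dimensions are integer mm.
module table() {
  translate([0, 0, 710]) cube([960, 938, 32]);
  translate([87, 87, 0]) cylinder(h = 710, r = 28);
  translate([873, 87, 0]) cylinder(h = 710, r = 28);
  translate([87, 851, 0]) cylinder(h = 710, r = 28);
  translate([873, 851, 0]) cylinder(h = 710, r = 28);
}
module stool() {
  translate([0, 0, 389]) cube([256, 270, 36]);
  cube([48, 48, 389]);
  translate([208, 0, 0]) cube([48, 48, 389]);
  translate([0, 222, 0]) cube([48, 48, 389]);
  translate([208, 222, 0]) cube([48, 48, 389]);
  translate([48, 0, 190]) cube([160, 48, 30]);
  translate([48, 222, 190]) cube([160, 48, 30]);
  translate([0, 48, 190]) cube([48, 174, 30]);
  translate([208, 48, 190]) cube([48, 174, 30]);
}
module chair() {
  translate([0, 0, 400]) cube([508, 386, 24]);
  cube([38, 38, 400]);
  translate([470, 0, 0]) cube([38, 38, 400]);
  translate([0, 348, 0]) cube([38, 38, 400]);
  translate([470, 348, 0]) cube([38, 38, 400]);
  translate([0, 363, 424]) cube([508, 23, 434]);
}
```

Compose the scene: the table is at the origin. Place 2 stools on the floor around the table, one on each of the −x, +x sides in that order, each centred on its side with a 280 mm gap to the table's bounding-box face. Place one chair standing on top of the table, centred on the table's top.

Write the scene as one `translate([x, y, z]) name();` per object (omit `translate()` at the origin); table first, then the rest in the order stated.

table();
translate([-536, 334, 0]) stool();
translate([1240, 334, 0]) stool();
translate([226, 276, 742]) chair();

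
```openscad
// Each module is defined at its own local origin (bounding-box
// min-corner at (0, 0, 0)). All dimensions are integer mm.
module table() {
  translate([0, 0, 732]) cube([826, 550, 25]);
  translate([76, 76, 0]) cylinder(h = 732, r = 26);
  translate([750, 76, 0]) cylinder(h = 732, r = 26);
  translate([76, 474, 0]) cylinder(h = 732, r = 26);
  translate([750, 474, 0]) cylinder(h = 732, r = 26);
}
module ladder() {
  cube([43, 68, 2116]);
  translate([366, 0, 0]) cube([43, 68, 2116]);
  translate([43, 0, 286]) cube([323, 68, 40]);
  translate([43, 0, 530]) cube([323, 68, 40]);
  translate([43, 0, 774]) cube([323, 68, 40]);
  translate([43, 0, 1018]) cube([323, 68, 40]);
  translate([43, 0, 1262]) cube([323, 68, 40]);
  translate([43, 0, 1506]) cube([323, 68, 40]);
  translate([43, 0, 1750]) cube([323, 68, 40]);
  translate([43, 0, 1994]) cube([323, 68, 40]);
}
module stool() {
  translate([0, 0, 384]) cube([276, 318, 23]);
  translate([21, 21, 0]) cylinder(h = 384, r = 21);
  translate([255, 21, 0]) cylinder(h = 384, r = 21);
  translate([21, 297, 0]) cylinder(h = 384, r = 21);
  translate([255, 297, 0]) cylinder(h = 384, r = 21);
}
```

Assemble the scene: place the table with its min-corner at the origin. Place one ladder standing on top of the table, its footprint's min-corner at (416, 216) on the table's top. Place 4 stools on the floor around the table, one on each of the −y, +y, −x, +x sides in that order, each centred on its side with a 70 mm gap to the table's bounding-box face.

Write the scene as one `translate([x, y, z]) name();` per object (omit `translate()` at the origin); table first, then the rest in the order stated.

table();
translate([416, 216, 757]) ladder();
translate([275, -388, 0]) stool();
translate([275, 620, 0]) stool();
translate([-346, 116, 0]) stool();
translate([896, 116, 0]) stool();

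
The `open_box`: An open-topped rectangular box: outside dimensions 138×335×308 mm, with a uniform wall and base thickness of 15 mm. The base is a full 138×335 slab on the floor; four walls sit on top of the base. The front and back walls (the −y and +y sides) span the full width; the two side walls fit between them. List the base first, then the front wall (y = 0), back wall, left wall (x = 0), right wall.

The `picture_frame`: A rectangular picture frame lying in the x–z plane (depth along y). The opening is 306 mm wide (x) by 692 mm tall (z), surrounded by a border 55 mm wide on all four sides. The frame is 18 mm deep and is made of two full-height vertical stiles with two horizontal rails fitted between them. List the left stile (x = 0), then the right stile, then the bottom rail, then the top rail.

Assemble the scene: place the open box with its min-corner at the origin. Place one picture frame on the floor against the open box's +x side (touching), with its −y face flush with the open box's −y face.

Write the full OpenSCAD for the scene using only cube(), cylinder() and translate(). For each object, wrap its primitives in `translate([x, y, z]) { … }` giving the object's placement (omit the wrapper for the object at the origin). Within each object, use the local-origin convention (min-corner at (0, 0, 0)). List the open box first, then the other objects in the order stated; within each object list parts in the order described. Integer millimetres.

cube([138, 335, 15]);
translate([0, 0, 15]) cube([138, 15, 293]);
translate([0, 320, 15]) cube([138, 15, 293]);
translate([0, 15, 15]) cube([15, 305, 293]);
translate([123, 15, 15]) cube([15, 305, 293]);
translate([138, 0, 0]) {
  cube([55, 18, 802]);
  translate([361, 0, 0]) cube([55, 18, 802]);
  translate([55, 0, 0]) cube([306, 18, 55]);
  translate([55, 0, 747]) cube([306, 18, 55]);
}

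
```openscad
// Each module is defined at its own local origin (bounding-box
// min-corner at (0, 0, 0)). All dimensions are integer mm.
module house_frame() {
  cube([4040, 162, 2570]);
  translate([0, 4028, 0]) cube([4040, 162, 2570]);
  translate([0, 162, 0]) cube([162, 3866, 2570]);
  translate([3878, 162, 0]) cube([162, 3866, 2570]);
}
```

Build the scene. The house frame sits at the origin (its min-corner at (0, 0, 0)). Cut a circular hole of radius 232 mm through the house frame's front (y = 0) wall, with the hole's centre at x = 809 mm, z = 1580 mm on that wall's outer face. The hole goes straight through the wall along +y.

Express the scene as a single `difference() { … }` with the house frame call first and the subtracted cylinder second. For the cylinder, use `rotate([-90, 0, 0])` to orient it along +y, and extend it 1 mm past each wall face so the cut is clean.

difference() {
  house_frame();
  translate([809, -1, 1580]) rotate([-90, 0, 0]) cylinder(h = 164, r = 232);
}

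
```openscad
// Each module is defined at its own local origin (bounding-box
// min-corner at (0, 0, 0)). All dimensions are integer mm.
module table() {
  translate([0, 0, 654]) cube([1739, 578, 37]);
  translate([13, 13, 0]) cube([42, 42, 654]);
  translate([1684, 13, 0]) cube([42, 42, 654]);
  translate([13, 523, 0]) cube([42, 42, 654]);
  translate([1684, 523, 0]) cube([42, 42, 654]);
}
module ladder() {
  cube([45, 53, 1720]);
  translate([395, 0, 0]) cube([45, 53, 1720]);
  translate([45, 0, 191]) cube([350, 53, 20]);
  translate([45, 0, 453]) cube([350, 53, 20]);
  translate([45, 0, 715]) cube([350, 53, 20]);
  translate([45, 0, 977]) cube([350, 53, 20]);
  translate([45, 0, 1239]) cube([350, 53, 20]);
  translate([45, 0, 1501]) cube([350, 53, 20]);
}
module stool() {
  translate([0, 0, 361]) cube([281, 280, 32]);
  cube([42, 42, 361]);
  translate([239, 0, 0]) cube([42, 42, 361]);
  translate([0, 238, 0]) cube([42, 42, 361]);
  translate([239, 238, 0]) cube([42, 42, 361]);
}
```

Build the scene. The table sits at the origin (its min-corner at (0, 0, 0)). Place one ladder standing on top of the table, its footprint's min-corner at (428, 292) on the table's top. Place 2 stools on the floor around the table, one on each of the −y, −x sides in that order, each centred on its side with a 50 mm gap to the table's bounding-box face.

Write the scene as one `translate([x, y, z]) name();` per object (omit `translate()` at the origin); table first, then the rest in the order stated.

table();
translate([428, 292, 691]) ladder();
translate([729, -330, 0]) stool();
translate([-331, 149, 0]) stool();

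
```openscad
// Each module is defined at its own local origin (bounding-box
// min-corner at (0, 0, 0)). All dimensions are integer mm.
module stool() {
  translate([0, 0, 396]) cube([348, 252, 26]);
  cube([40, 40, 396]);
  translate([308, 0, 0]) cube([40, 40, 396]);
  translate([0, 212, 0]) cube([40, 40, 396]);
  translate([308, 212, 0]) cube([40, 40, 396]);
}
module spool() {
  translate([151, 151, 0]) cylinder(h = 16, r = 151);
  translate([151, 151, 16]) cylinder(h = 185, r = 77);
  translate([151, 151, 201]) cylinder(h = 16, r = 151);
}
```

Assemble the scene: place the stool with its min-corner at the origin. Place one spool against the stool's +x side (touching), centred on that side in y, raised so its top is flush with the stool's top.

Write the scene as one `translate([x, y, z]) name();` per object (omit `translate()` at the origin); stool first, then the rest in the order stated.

stool();
translate([348, -25, 205]) spool();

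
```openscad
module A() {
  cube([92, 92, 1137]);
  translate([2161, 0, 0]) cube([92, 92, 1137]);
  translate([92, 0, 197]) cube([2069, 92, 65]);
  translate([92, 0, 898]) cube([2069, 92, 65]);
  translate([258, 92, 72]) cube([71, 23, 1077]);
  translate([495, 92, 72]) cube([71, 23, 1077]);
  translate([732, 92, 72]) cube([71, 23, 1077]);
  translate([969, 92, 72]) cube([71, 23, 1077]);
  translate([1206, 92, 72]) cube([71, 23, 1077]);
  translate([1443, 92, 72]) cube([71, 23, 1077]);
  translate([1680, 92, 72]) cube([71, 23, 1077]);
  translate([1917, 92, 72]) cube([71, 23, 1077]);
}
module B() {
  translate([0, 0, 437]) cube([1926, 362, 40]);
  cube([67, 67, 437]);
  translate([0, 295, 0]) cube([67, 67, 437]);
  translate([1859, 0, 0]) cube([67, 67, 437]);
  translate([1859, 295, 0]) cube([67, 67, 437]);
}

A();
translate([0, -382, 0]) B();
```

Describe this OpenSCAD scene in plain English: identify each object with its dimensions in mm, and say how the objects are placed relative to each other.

A is a fence section. Two 92×92 mm posts, 1137 mm tall, stand on the floor with a clear span of 2069 mm between their inner faces. Two horizontal rails of 92×65 mm section span the gap between the posts with their undersides at z = 197 mm and z = 898 mm, flush with the posts' −y face. 8 pickets, each 71 mm wide, 23 mm thick and 1077 mm tall, are fixed to the +y face of the rails with their bottoms at z = 72 mm, evenly spaced across the span with equal gaps (rounded down to the nearest mm) at the −x end and between each pair — any rounding remainder accumulates at the +x end.

B is a long wooden bench with a 1926 mm (x) × 362 mm (y) seat, 40 mm thick, its top surface 477 mm above the floor. Four 67 mm square legs at the seat corners, flush with the edges, run from z = 0 to the seat underside.

The bench is on the floor beside the fence section on its −y side.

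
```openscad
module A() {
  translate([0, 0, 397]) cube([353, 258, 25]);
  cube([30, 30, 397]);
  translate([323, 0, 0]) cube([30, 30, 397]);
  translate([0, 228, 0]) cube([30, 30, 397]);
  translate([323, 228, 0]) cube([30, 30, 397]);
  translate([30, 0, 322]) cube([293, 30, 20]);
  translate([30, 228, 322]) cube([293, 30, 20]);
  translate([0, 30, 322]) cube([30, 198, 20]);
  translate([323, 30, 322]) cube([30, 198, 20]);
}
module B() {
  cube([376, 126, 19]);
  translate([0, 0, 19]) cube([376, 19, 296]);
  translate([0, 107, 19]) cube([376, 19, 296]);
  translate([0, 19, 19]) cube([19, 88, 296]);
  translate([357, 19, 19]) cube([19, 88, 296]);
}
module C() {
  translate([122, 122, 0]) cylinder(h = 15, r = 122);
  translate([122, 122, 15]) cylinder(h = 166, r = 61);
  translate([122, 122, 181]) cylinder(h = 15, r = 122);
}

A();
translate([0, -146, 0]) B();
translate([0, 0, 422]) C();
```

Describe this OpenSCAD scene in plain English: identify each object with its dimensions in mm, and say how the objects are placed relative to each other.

A is a simple wooden stool: a rectangular seat 353 mm (x) by 258 mm (y), 25 mm thick, top face at z = 422 mm, on four square legs, each 30×30 mm in cross-section. The legs rest on z = 0, each flush with a corner of the seat. Four stretchers, 30 mm wide and 20 mm tall, connect adjacent legs with their undersides at z = 322 mm, each running between the inner faces of the legs it joins and aligned with the legs' outer faces on the other axis.

B is an open-topped rectangular box: outside dimensions 376×126×315 mm, with a uniform wall and base thickness of 19 mm. The base is a full 376×126 slab on the floor; four walls sit on top of the base. The front and back walls (the −y and +y sides) span the full width; the two side walls fit between them.

C is a spool: two coaxial disc flanges of radius 122 mm and thickness 15 mm, joined by a core cylinder of radius 61 mm and height 166 mm. The lower flange rests on z = 0 and the three cylinders share a vertical axis.

The open box is on the floor beside the stool on its −y side. The spool is on top of the stool.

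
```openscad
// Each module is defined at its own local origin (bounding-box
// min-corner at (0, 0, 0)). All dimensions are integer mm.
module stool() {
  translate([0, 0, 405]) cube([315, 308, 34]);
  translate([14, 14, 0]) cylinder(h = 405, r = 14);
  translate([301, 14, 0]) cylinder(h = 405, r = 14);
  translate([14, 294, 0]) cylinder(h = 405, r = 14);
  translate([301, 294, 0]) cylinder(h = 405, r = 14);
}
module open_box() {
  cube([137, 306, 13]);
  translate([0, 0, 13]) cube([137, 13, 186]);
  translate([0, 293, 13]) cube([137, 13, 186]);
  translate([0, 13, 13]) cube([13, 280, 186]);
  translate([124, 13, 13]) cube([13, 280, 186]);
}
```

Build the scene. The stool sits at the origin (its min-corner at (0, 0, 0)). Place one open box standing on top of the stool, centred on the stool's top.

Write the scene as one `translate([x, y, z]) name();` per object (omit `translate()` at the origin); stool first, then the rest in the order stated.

stool();
translate([89, 1, 439]) open_box();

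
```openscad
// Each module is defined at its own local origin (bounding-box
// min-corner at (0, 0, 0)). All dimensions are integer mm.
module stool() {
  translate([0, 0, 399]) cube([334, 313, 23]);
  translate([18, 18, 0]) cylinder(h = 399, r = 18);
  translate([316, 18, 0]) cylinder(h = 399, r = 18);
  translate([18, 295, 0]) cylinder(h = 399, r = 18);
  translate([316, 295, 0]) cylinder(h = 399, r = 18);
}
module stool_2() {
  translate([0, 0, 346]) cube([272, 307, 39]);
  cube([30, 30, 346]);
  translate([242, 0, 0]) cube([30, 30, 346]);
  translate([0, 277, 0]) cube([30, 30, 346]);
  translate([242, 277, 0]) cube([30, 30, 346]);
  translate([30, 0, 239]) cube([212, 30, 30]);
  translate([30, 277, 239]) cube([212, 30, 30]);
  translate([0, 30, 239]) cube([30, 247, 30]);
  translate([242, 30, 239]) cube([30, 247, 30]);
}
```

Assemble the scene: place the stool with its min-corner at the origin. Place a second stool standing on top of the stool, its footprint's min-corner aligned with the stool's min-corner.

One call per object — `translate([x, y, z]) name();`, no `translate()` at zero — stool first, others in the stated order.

stool();
translate([0, 0, 422]) stool_2();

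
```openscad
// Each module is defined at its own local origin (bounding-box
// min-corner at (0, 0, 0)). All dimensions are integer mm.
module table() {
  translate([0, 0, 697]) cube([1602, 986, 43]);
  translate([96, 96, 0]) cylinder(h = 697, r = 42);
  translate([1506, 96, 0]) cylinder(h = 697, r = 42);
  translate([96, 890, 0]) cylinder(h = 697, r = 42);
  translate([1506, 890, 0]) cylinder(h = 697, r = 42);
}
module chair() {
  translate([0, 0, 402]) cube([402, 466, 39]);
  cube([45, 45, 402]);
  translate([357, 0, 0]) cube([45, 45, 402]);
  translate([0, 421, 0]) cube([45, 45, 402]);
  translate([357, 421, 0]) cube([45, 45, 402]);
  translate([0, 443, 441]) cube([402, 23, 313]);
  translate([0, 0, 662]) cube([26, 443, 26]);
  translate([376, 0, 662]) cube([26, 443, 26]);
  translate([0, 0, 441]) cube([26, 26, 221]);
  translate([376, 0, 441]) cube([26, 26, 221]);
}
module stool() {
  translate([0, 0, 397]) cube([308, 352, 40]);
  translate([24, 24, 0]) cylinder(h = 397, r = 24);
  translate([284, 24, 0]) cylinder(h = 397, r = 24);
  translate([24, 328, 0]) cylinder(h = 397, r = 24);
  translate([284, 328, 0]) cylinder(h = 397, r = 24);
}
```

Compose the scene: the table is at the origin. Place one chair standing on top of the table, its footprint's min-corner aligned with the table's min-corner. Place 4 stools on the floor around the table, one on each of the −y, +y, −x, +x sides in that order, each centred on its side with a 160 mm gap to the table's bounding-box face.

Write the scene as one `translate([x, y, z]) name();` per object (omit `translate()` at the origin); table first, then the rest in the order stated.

table();
translate([0, 0, 740]) chair();
translate([647, -512, 0]) stool();
translate([647, 1146, 0]) stool();
translate([-468, 317, 0]) stool();
translate([1762, 317, 0]) stool();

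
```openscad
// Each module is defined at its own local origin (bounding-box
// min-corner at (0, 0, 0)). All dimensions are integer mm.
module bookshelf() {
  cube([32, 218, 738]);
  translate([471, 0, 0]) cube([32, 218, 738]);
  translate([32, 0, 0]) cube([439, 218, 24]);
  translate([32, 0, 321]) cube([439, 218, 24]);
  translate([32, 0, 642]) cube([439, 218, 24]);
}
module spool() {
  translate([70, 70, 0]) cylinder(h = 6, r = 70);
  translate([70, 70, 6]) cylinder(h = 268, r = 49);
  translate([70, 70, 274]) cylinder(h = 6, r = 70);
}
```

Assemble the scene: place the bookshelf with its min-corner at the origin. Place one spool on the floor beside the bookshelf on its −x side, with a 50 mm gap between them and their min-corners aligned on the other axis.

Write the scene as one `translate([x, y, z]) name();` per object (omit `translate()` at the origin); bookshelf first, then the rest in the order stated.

bookshelf();
translate([-190, 0, 0]) spool();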